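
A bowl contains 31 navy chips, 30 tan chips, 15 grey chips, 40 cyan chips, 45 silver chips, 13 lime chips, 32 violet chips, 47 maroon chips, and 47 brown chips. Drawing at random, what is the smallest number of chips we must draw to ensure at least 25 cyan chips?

The worst case draws every non-cyan chip first: 31 + 30 + 15 + 45 + 13 + 32 + 47 + 47 = 260.
The next 25 draws are then forced to be cyan, giving 260 + 25 = 285.

285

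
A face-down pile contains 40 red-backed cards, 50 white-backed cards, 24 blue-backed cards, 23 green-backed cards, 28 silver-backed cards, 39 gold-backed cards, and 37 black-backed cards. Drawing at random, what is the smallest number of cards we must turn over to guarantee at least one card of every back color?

219

The hardest back color to obtain is green-backed: we could draw every other card first — 241 − 23 = 218 cards — without a single green-backed one.
The next draw must be green-backed, so 218 + 1 = 219.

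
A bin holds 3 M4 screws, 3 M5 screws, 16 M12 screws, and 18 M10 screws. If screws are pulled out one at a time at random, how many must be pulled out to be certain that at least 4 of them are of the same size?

The worst case takes 3 screws of each size without reaching 4 of any: 4 × 3 = 12.
The next screw must bring some size to 4, so 12 + 1 = 13.

13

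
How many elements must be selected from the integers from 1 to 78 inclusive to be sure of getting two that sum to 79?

40

Partition {1, …, 78} into 39 pairs: {1,78}, {2,77}, …, {39,40}.
Choosing 39 integers — say the integers 1 through 39 — takes one from each pair and avoids the property.
Choosing 40 forces two into the same pair by pigeonhole, and those sum to 79. So 40.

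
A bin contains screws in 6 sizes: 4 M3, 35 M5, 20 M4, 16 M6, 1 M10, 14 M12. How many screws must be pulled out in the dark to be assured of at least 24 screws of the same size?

79

In the worst case we take at most 23 of each size, but all 4 M3, all 20 M4, all 16 M6, all 1 M10, and all 14 M12 (fewer than 23), giving 4 + 23 + 20 + 16 + 1 + 14 = 78.
One more screw then forces some size to 24, so 78 + 1 = 79.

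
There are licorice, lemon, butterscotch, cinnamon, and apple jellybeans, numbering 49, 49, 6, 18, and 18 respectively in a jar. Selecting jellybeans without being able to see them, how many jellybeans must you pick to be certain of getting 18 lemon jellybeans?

To avoid lemon jellybeans as long as possible, exhaust the other 4 flavors first.
The worst case draws every non-lemon jellybean first: 49 + 6 + 18 + 18 = 91.
The next 18 draws are then forced to be lemon, giving 91 + 18 = 109.

109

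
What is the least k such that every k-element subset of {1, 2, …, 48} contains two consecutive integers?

Partition {1, …, 48} into 24 pairs: {1,2}, {3,4}, …, {47,48}.
Choosing 24 integers — say the 24 even numbers 2, 4, …, 48 — takes one from each pair and avoids the property.
Choosing 25 forces two into the same pair by pigeonhole, and those are consecutive. So 25.

25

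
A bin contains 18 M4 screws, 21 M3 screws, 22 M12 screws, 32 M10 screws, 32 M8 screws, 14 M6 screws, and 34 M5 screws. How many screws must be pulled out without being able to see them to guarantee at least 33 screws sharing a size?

In the worst case we take at most 32 of each size, but all 18 M4, all 21 M3, all 22 M12, and all 14 M6 (fewer than 32), giving 18 + 21 + 22 + 32 + 32 + 14 + 32 = 171.
One more screw then forces some size to 33, so 171 + 1 = 172.

172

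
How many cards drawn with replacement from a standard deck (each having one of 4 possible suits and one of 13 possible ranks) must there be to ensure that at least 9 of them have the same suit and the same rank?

417

There are 4 × 13 = 52 (suit, rank) combinations acting as pigeonholes.
With 52 × 8 = 416 cards drawn with replacement from a standard deck we could place exactly 8 in each, with no (suit, rank) pair reaching 9.
One more forces some (suit, rank) pair to hold 9, so 416 + 1 = 417.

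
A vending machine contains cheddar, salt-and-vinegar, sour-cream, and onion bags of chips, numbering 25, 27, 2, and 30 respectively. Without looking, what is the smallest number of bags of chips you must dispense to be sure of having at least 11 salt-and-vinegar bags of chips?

68

To avoid salt-and-vinegar bags of chips as long as possible, exhaust the other 3 flavors first.
The worst case draws every non-salt-and-vinegar bag of chips first: 25 + 2 + 30 = 57.
The next 11 draws are then forced to be salt-and-vinegar, giving 57 + 11 = 68.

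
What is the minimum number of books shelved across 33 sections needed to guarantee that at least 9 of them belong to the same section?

265

There are 33 sections acting as pigeonholes.
With 33 × 8 = 264 books we could place exactly 8 in each, with no class reaching 9.
One more forces some class to hold 9, so 264 + 1 = 265.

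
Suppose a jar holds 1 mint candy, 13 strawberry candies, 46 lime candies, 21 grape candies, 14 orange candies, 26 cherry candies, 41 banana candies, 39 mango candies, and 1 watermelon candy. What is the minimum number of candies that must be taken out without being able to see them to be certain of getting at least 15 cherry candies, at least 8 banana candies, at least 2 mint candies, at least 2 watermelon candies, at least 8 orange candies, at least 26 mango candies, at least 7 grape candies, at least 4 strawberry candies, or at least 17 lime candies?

81

Each of the 9 flavors has its own threshold; avoid all of them simultaneously.
The worst case stops just short of every target: 1 mint, 3 strawberry, 16 lime, 6 grape, 7 orange, 14 cherry, 7 banana, 25 mango, 1 watermelon — 1 + 3 + 16 + 6 + 7 + 14 + 7 + 25 + 1 = 80 candies.
One more candy must push some flavor to its target, so 80 + 1 = 81.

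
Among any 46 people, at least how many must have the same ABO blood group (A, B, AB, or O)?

12

The 46 people fall into 4 ABO blood groups.
If each of the 4 ABO blood groups held at most 11, the total would be at most 4 × 11 = 44 < 46, a contradiction.
So at least one holds ⌈46/4⌉ = 12.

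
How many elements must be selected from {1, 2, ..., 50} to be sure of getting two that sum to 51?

Partition {1, …, 50} into 25 pairs: {1,50}, {2,49}, …, {25,26}.
Choosing 25 integers — say the integers 1 through 25 — takes one from each pair and avoids the property.
Choosing 26 forces two into the same pair by pigeonhole, and those sum to 51. So 26.

26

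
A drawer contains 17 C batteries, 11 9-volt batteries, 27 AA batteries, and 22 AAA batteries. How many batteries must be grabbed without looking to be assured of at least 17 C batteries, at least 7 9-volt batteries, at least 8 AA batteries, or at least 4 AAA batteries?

33

The worst case stops just short of every target: 16 C, 6 9-volt, 7 AA, 3 AAA — 16 + 6 + 7 + 3 = 32 batteries.
One more battery must push some type to its target, so 32 + 1 = 33.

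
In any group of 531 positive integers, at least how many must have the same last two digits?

6

If each of the 100 possible two-digit endings held at most 5, the total would be at most 100 × 5 = 500 < 531, a contradiction.
So at least one holds ⌈531/100⌉ = 6.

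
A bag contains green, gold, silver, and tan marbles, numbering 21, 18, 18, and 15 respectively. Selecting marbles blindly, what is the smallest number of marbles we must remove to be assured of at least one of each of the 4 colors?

The hardest color to obtain is tan: we could draw every other marble first — 72 − 15 = 57 marbles — without a single tan one.
The next draw must be tan, so 57 + 1 = 58.

58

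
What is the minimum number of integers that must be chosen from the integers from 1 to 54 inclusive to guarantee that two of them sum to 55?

28

Partition {1, …, 54} into 27 pairs: {1,54}, {2,53}, …, {27,28}.
Choosing 27 integers — say the integers 1 through 27 — takes one from each pair and avoids the property.
Choosing 28 forces two into the same pair by pigeonhole, and those sum to 55. So 28.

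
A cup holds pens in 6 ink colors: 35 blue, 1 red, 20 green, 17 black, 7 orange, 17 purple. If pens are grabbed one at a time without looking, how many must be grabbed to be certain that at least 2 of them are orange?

92

The worst case draws every non-orange pen first: 35 + 1 + 20 + 17 + 17 = 90.
The next 2 draws are then forced to be orange, giving 90 + 2 = 92.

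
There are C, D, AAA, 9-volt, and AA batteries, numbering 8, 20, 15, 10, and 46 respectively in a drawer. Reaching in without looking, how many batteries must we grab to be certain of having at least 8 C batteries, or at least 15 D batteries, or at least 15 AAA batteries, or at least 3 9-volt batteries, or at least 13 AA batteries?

The worst case stops just short of every target: 7 C, 14 D, 14 AAA, 2 9-volt, 12 AA — 7 + 14 + 14 + 2 + 12 = 49 batteries.
One more battery must push some type to its target, so 49 + 1 = 50.

50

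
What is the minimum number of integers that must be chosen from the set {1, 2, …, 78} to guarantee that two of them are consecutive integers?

40

Partition {1, …, 78} into 39 pairs: {1,2}, {3,4}, …, {77,78}.
Choosing 39 integers — say the 39 even numbers 2, 4, …, 78 — takes one from each pair and avoids the property.
Choosing 40 forces two into the same pair by pigeonhole, and those are consecutive. So 40.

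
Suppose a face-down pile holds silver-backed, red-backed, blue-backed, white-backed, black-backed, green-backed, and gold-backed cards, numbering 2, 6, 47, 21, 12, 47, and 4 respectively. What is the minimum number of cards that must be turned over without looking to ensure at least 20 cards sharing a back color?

82

In the worst case we take at most 19 of each back color, but all 2 silver-backed, all 6 red-backed, all 12 black-backed, and all 4 gold-backed (fewer than 19), giving 2 + 6 + 19 + 19 + 12 + 19 + 4 = 81.
One more card then forces some back color to 20, so 81 + 1 = 82.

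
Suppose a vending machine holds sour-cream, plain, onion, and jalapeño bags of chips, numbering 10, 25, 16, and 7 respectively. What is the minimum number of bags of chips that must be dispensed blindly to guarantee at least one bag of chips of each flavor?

The hardest flavor to obtain is jalapeño: we could draw every other bag of chips first — 58 − 7 = 51 bags of chips — without a single jalapeño one.
The next draw must be jalapeño, so 51 + 1 = 52.

52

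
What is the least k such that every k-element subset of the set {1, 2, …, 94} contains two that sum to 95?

Partition {1, …, 94} into 47 pairs: {1,94}, {2,93}, …, {47,48}.
Choosing 47 integers — say the integers 1 through 47 — takes one from each pair and avoids the property.
Choosing 48 forces two into the same pair by pigeonhole, and those sum to 95. So 48.

48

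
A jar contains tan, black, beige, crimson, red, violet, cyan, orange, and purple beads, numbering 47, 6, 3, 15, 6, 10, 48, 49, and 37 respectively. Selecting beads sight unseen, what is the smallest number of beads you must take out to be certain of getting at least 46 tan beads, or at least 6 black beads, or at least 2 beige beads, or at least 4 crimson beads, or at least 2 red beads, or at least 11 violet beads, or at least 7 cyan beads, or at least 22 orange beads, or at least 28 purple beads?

120

The worst case stops just short of every target: 45 tan, 5 black, 1 beige, 3 crimson, 1 red, 10 violet, 6 cyan, 21 orange, 27 purple — 45 + 5 + 1 + 3 + 1 + 10 + 6 + 21 + 27 = 119 beads.
One more bead must push some color to its target, so 119 + 1 = 120.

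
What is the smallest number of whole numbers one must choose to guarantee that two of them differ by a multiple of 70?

71

Two integers differ by a multiple of 70 exactly when they share a remainder mod 70.
There are 70 residue classes mod 70, so 70 integers can all lie in distinct classes.
One more integer must repeat a residue, giving a difference divisible by 70. So n = 70 + 1 = 71.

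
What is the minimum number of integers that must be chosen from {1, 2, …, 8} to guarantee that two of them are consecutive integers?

Partition {1, …, 8} into 4 pairs: {1,2}, {3,4}, …, {7,8}.
Choosing 4 integers — say the 4 even numbers 2, 4, …, 8 — takes one from each pair and avoids the property.
Choosing 5 forces two into the same pair by pigeonhole, and those are consecutive. So 5.

5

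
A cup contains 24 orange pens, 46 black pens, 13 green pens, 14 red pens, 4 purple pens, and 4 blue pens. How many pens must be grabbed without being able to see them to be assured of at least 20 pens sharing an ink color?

In the worst case we take at most 19 of each ink color, but all 13 green, all 14 red, all 4 purple, and all 4 blue (fewer than 19), giving 19 + 19 + 13 + 14 + 4 + 4 = 73.
One more pen then forces some ink color to 20, so 73 + 1 = 74.

74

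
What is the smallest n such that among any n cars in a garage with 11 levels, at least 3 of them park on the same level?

There are 11 levels acting as pigeonholes.
With 11 × 2 = 22 cars we could place exactly 2 in each, with no class reaching 3.
One more forces some class to hold 3, so 22 + 1 = 23.

23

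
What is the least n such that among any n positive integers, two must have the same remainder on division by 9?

10

Use the pigeonhole principle on residue classes: two integers differ by a multiple of 9 exactly when they share a remainder mod 9.
There are 9 residue classes mod 9, so 9 integers can all lie in distinct classes.
One more integer must repeat a residue, giving a difference divisible by 9. So n = 9 + 1 = 10.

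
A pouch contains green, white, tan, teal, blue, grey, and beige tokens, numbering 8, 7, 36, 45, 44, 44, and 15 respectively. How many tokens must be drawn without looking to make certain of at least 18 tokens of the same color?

In the worst case we take at most 17 of each color, but all 8 green, all 7 white, and all 15 beige (fewer than 17), giving 8 + 7 + 17 + 17 + 17 + 17 + 15 = 98.
One more token then forces some color to 18, so 98 + 1 = 99.

99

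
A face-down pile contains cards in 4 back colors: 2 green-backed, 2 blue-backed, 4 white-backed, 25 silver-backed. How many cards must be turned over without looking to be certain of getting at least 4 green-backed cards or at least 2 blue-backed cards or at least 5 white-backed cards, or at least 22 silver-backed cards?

29

The worst case stops just short of every target: all 2 green-backed, 1 blue-backed, 4 white-backed, 21 silver-backed — 2 + 1 + 4 + 21 = 28 cards.
One more card must push some back color to its target, so 28 + 1 = 29.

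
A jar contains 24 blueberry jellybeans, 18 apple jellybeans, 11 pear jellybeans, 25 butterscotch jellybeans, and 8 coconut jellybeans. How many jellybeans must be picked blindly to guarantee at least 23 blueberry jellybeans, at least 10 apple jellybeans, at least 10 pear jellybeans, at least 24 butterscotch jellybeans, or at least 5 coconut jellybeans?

Each of the 5 flavors has its own threshold; avoid all of them simultaneously.
The worst case stops just short of every target: 22 blueberry, 9 apple, 9 pear, 23 butterscotch, 4 coconut — 22 + 9 + 9 + 23 + 4 = 67 jellybeans.
One more jellybean must push some flavor to its target, so 67 + 1 = 68.

68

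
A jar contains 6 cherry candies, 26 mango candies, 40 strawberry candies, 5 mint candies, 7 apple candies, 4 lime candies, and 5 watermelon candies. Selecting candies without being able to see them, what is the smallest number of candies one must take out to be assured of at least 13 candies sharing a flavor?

Treat the 7 flavors as pigeonholes.
In the worst case we take at most 12 of each flavor, but all 6 cherry, all 5 mint, all 7 apple, all 4 lime, and all 5 watermelon (fewer than 12), giving 6 + 12 + 12 + 5 + 7 + 4 + 5 = 51.
One more candy then forces some flavor to 13, so 51 + 1 = 52.

52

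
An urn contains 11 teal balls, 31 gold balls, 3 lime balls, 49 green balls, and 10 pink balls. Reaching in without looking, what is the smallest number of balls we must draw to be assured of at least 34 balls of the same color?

Treat the 5 colors as pigeonholes.
In the worst case we take at most 33 of each color, but all 11 teal, all 31 gold, all 3 lime, and all 10 pink (fewer than 33), giving 11 + 31 + 3 + 33 + 10 = 88.
One more ball then forces some color to 34, so 88 + 1 = 89.

89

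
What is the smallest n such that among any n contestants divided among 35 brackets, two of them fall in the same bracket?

There are 35 brackets acting as pigeonholes.
With 35 contestants we could place one in each, avoiding any repeat.
One more forces some class to hold 2, so 35 + 1 = 36.

36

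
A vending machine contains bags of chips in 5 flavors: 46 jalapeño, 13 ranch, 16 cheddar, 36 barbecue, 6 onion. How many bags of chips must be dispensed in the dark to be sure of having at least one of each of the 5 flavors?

The hardest flavor to obtain is onion: we could draw every other bag of chips first — 117 − 6 = 111 bags of chips — without a single onion one.
The next draw must be onion, so 111 + 1 = 112.

112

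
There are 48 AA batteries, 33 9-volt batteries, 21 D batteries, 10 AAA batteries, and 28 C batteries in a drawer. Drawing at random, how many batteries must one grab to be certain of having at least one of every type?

131

The hardest type to obtain is AAA: we could draw every other battery first — 140 − 10 = 130 batteries — without a single AAA one.
The next draw must be AAA, so 130 + 1 = 131.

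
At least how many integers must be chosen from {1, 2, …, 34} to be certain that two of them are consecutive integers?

18

Partition {1, …, 34} into 17 pairs: {1,2}, {3,4}, …, {33,34}.
Choosing 17 integers — say the 17 even numbers 2, 4, …, 34 — takes one from each pair and avoids the property.
Choosing 18 forces two into the same pair by pigeonhole, and those are consecutive. So 18.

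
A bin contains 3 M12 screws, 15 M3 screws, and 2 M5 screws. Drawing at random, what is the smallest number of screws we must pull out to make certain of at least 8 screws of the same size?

13

In the worst case we take at most 7 of each size, but all 3 M12 and all 2 M5 (fewer than 7), giving 3 + 7 + 2 = 12.
One more screw then forces some size to 8, so 12 + 1 = 13.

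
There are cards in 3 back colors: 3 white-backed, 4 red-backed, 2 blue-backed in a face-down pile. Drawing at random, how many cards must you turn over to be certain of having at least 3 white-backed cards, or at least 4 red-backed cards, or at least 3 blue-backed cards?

8

The worst case stops just short of every target: 2 white-backed, 3 red-backed, 2 blue-backed — 2 + 3 + 2 = 7 cards.
One more card must push some back color to its target, so 7 + 1 = 8.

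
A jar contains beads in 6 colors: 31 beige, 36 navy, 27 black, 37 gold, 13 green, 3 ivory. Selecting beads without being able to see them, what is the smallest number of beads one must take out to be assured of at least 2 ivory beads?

146

To avoid ivory beads as long as possible, exhaust the other 5 colors first.
The worst case draws every non-ivory bead first: 31 + 36 + 27 + 37 + 13 = 144.
The next 2 draws are then forced to be ivory, giving 144 + 2 = 146.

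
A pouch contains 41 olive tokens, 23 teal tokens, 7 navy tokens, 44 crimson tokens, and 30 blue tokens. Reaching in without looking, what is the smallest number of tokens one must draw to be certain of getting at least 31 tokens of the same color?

Treat the 5 colors as pigeonholes.
In the worst case we take at most 30 of each color, but all 23 teal and all 7 navy (fewer than 30), giving 30 + 23 + 7 + 30 + 30 = 120.
One more token then forces some color to 31, so 120 + 1 = 121.

121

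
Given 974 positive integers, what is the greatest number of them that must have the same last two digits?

If each of the 100 possible two-digit endings held at most 9, the total would be at most 100 × 9 = 900 < 974, a contradiction.
So at least one holds ⌈974/100⌉ = 10.

10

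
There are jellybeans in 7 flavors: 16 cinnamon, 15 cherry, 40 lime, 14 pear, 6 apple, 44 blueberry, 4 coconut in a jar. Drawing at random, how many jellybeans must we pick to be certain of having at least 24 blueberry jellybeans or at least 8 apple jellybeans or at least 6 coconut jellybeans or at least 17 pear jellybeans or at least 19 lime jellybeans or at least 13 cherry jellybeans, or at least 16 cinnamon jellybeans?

93

The worst case stops just short of every target: 15 cinnamon, 12 cherry, 18 lime, all 14 pear, all 6 apple, 23 blueberry, all 4 coconut — 15 + 12 + 18 + 14 + 6 + 23 + 4 = 92 jellybeans.
One more jellybean must push some flavor to its target, so 92 + 1 = 93.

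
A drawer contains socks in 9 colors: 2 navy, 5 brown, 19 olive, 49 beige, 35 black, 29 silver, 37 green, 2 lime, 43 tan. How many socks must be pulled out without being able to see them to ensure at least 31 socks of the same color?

In the worst case we take at most 30 of each color, but all 2 navy, all 5 brown, all 19 olive, all 29 silver, and all 2 lime (fewer than 30), giving 2 + 5 + 19 + 30 + 30 + 29 + 30 + 2 + 30 = 177.
One more sock then forces some color to 31, so 177 + 1 = 178.

178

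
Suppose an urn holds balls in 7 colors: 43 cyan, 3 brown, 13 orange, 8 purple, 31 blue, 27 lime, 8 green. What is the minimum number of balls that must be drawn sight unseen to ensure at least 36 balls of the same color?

In the worst case we take at most 35 of each color, but all 3 brown, all 13 orange, all 8 purple, all 31 blue, all 27 lime, and all 8 green (fewer than 35), giving 35 + 3 + 13 + 8 + 31 + 27 + 8 = 125.
One more ball then forces some color to 36, so 125 + 1 = 126.

126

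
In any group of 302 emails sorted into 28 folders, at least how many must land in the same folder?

If each of the 28 folders held at most 10, the total would be at most 28 × 10 = 280 < 302, a contradiction.
So at least one holds ⌈302/28⌉ = 11.

11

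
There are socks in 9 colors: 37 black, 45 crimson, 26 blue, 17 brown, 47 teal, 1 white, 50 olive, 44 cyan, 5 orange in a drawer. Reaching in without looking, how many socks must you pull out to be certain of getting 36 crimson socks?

263

The worst case draws every non-crimson sock first: 37 + 26 + 17 + 47 + 1 + 50 + 44 + 5 = 227.
The next 36 draws are then forced to be crimson, giving 227 + 36 = 263.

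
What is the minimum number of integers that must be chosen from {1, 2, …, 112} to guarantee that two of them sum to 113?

Partition {1, …, 112} into 56 pairs: {1,112}, {2,111}, …, {56,57}.
Choosing 56 integers — say the integers 1 through 56 — takes one from each pair and avoids the property.
Choosing 57 forces two into the same pair by pigeonhole, and those sum to 113. So 57.

57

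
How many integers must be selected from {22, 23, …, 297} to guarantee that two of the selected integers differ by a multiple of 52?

Group the integers by remainder mod 52; there are 52 residue classes, each nonempty in this range.
Choosing one from each class (52 integers) avoids any shared remainder.
One more choice must repeat a class, so two differ by a multiple of 52. Hence 52 + 1 = 53.

53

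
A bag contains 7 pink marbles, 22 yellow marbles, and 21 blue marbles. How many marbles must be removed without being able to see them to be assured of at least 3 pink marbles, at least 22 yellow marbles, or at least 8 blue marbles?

31

The worst case stops just short of every target: 2 pink, 21 yellow, 7 blue — 2 + 21 + 7 = 30 marbles.
One more marble must push some color to its target, so 30 + 1 = 31.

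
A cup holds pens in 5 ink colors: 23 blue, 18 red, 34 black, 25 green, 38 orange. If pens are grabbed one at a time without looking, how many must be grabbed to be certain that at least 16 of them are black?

120

The worst case draws every non-black pen first: 23 + 18 + 25 + 38 = 104.
The next 16 draws are then forced to be black, giving 104 + 16 = 120.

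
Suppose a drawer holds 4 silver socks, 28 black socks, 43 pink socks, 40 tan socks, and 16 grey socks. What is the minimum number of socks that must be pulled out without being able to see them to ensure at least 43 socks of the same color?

Treat the 5 colors as pigeonholes.
In the worst case we take at most 42 of each color, but all 4 silver, all 28 black, all 40 tan, and all 16 grey (fewer than 42), giving 4 + 28 + 42 + 40 + 16 = 130.
One more sock then forces some color to 43, so 130 + 1 = 131.

131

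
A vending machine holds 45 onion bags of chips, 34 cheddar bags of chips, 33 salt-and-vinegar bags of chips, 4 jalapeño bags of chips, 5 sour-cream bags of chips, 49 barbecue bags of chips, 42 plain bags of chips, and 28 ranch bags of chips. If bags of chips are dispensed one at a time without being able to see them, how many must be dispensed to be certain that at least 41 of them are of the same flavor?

Treat the 8 flavors as pigeonholes.
In the worst case we take at most 40 of each flavor, but all 34 cheddar, all 33 salt-and-vinegar, all 4 jalapeño, all 5 sour-cream, and all 28 ranch (fewer than 40), giving 40 + 34 + 33 + 4 + 5 + 40 + 40 + 28 = 224.
One more bag of chips then forces some flavor to 41, so 224 + 1 = 225.

225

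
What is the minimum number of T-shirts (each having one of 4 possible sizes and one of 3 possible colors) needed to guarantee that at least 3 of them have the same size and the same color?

There are 4 × 3 = 12 (size, color) combinations acting as pigeonholes.
With 12 × 2 = 24 T-shirts we could place exactly 2 in each, with no (size, color) pair reaching 3.
One more forces some (size, color) pair to hold 3, so 24 + 1 = 25.

25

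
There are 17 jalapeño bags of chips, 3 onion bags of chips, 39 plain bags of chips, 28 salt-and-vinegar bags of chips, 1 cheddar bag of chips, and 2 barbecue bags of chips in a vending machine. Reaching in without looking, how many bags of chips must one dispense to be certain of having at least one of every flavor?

90

The hardest flavor to obtain is cheddar: we could draw every other bag of chips first — 90 − 1 = 89 bags of chips — without a single cheddar one.
The next draw must be cheddar, so 89 + 1 = 90.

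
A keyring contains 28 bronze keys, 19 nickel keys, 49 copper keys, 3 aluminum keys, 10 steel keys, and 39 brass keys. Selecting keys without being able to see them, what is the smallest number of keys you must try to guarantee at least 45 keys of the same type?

Treat the 6 types as pigeonholes.
In the worst case we take at most 44 of each type, but all 28 bronze, all 19 nickel, all 3 aluminum, all 10 steel, and all 39 brass (fewer than 44), giving 28 + 19 + 44 + 3 + 10 + 39 = 143.
One more key then forces some type to 45, so 143 + 1 = 144.

144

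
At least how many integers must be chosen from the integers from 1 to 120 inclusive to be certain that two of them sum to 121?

61

Partition {1, …, 120} into 60 pairs: {1,120}, {2,119}, …, {60,61}.
Choosing 60 integers — say the integers 1 through 60 — takes one from each pair and avoids the property.
Choosing 61 forces two into the same pair by pigeonhole, and those sum to 121. So 61.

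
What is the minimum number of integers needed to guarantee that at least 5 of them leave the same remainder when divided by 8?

33

There are 8 residue classes modulo 8 acting as pigeonholes.
With 8 × 4 = 32 integers we could place exactly 4 in each, with no class reaching 5.
One more forces some class to hold 5, so 32 + 1 = 33.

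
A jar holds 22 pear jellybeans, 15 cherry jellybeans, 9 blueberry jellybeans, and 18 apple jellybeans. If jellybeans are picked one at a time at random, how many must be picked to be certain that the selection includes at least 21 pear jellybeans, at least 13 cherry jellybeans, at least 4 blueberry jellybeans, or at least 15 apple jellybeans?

The worst case stops just short of every target: 20 pear, 12 cherry, 3 blueberry, 14 apple — 20 + 12 + 3 + 14 = 49 jellybeans.
One more jellybean must push some flavor to its target, so 49 + 1 = 50.

50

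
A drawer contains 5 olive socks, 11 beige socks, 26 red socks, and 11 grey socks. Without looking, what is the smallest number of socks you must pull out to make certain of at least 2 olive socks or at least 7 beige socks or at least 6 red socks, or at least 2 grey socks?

Each of the 4 colors has its own threshold; avoid all of them simultaneously.
The worst case stops just short of every target: 1 olive, 6 beige, 5 red, 1 grey — 1 + 6 + 5 + 1 = 13 socks.
One more sock must push some color to its target, so 13 + 1 = 14.

14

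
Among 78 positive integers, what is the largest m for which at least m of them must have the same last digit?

8

There are 10 possible last digits, which serve as the pigeonholes.
If each of the 10 possible last digits held at most 7, the total would be at most 10 × 7 = 70 < 78, a contradiction.
So at least one holds ⌈78/10⌉ = 8.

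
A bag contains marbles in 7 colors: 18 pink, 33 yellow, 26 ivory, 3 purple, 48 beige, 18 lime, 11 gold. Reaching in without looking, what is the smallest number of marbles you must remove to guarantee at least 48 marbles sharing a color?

In the worst case we take at most 47 of each color, but all 18 pink, all 33 yellow, all 26 ivory, all 3 purple, all 18 lime, and all 11 gold (fewer than 47), giving 18 + 33 + 26 + 3 + 47 + 18 + 11 = 156.
One more marble then forces some color to 48, so 156 + 1 = 157.

157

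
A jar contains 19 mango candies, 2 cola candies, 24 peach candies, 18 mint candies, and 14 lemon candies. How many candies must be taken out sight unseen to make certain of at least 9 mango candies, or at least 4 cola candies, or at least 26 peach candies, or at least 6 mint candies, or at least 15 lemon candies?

The worst case stops just short of every target: 8 mango, all 2 cola, all 24 peach, 5 mint, 14 lemon — 8 + 2 + 24 + 5 + 14 = 53 candies.
One more candy must push some flavor to its target, so 53 + 1 = 54.

54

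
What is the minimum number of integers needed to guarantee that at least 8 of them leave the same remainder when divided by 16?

113

There are 16 residue classes modulo 16 acting as pigeonholes.
With 16 × 7 = 112 integers we could place exactly 7 in each, with no class reaching 8.
One more forces some class to hold 8, so 112 + 1 = 113.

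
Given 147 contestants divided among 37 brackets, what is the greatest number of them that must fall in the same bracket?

The 147 contestants fall into 37 brackets.
If each of the 37 brackets held at most 3, the total would be at most 37 × 3 = 111 < 147, a contradiction.
So at least one holds ⌈147/37⌉ = 4.

4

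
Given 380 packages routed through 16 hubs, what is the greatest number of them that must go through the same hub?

If each of the 16 hubs held at most 23, the total would be at most 16 × 23 = 368 < 380, a contradiction.
So at least one holds ⌈380/16⌉ = 24.

24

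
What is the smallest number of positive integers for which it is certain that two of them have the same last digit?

11

There are 10 possible last digits acting as pigeonholes.
With 10 positive integers we could place one in each, avoiding any repeat.
One more forces some class to hold 2, so 10 + 1 = 11.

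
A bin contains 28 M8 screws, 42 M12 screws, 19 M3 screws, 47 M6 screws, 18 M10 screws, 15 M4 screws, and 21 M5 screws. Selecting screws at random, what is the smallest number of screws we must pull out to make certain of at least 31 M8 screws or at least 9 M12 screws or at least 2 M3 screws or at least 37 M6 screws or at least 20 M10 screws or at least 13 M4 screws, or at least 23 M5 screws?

Each of the 7 sizes has its own threshold; avoid all of them simultaneously.
The worst case stops just short of every target: all 28 M8, 8 M12, 1 M3, 36 M6, all 18 M10, 12 M4, all 21 M5 — 28 + 8 + 1 + 36 + 18 + 12 + 21 = 124 screws.
One more screw must push some size to its target, so 124 + 1 = 125.

125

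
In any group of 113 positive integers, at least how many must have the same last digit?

There are 10 possible last digits, which serve as the pigeonholes.
If each of the 10 possible last digits held at most 11, the total would be at most 10 × 11 = 110 < 113, a contradiction.
So at least one holds ⌈113/10⌉ = 12.

12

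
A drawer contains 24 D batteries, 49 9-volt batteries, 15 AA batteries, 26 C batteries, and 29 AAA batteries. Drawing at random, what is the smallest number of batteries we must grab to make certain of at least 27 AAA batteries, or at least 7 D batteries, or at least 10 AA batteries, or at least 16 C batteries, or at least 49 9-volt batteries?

105

The worst case stops just short of every target: 6 D, 48 9-volt, 9 AA, 15 C, 26 AAA — 6 + 48 + 9 + 15 + 26 = 104 batteries.
One more battery must push some type to its target, so 104 + 1 = 105.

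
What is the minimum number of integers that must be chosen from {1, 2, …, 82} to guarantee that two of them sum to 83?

42

Partition {1, …, 82} into 41 pairs: {1,82}, {2,81}, …, {41,42}.
Choosing 41 integers — say the integers 1 through 41 — takes one from each pair and avoids the property.
Choosing 42 forces two into the same pair by pigeonhole, and those sum to 83. So 42.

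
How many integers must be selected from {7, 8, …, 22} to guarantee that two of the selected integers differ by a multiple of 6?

Group the integers by remainder mod 6; there are 6 residue classes, each nonempty in this range.
Choosing one from each class (6 integers) avoids any shared remainder.
One more choice must repeat a class, so two differ by a multiple of 6. Hence 6 + 1 = 7.

7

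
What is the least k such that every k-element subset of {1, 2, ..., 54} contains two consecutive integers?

Partition {1, …, 54} into 27 pairs: {1,2}, {3,4}, …, {53,54}.
Choosing 27 integers — say the 27 even numbers 2, 4, …, 54 — takes one from each pair and avoids the property.
Choosing 28 forces two into the same pair by pigeonhole, and those are consecutive. So 28.

28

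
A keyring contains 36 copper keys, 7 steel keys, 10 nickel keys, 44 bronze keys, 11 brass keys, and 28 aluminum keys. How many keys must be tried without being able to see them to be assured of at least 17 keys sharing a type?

Treat the 6 types as pigeonholes.
In the worst case we take at most 16 of each type, but all 7 steel, all 10 nickel, and all 11 brass (fewer than 16), giving 16 + 7 + 10 + 16 + 11 + 16 = 76.
One more key then forces some type to 17, so 76 + 1 = 77.

77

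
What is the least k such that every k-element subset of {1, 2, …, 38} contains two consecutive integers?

Partition {1, …, 38} into 19 pairs: {1,2}, {3,4}, …, {37,38}.
Choosing 19 integers — say the 19 even numbers 2, 4, …, 38 — takes one from each pair and avoids the property.
Choosing 20 forces two into the same pair by pigeonhole, and those are consecutive. So 20.

20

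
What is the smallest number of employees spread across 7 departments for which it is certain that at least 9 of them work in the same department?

There are 7 departments acting as pigeonholes.
With 7 × 8 = 56 employees we could place exactly 8 in each, with no class reaching 9.
One more forces some class to hold 9, so 56 + 1 = 57.

57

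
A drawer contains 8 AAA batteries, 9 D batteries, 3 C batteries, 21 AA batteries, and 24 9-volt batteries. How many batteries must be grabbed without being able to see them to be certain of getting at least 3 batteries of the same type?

11

Treat the 5 types as pigeonholes.
The worst case takes 2 batteries of each type without reaching 3 of any: 5 × 2 = 10.
The next battery must bring some type to 3, so 10 + 1 = 11.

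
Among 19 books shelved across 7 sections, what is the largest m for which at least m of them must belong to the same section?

3

The 19 books fall into 7 sections.
If each of the 7 sections held at most 2, the total would be at most 7 × 2 = 14 < 19, a contradiction.
So at least one holds ⌈19/7⌉ = 3.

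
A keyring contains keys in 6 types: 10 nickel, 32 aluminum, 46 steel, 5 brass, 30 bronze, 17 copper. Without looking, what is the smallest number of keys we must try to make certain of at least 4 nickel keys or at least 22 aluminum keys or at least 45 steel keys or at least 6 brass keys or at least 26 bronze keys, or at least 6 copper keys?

The worst case stops just short of every target: 3 nickel, 21 aluminum, 44 steel, 5 brass, 25 bronze, 5 copper — 3 + 21 + 44 + 5 + 25 + 5 = 103 keys.
One more key must push some type to its target, so 103 + 1 = 104.

104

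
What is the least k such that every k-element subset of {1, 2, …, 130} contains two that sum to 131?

66

Partition {1, …, 130} into 65 pairs: {1,130}, {2,129}, …, {65,66}.
Choosing 65 integers — say the integers 1 through 65 — takes one from each pair and avoids the property.
Choosing 66 forces two into the same pair by pigeonhole, and those sum to 131. So 66.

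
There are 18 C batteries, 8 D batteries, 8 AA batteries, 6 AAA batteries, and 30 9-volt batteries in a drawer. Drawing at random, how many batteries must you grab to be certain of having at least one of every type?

The hardest type to obtain is AAA: we could draw every other battery first — 70 − 6 = 64 batteries — without a single AAA one.
The next draw must be AAA, so 64 + 1 = 65.

65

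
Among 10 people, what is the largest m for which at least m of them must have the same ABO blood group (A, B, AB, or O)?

There are 4 ABO blood groups, which serve as the pigeonholes.
If each of the 4 ABO blood groups held at most 2, the total would be at most 4 × 2 = 8 < 10, a contradiction.
So at least one holds ⌈10/4⌉ = 3.

3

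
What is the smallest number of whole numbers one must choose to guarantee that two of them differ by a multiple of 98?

Use the pigeonhole principle on residue classes: two integers differ by a multiple of 98 exactly when they share a remainder mod 98.
There are 98 residue classes mod 98, so 98 integers can all lie in distinct classes.
One more integer must repeat a residue, giving a difference divisible by 98. So n = 98 + 1 = 99.

99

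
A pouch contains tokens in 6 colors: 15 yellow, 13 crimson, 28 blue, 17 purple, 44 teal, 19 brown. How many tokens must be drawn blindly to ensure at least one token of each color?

124

The hardest color to obtain is crimson: we could draw every other token first — 136 − 13 = 123 tokens — without a single crimson one.
The next draw must be crimson, so 123 + 1 = 124.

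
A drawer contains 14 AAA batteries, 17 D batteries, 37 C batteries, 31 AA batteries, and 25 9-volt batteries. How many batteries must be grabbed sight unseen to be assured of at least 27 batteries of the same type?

109

Treat the 5 types as pigeonholes.
In the worst case we take at most 26 of each type, but all 14 AAA, all 17 D, and all 25 9-volt (fewer than 26), giving 14 + 17 + 26 + 26 + 25 = 108.
One more battery then forces some type to 27, so 108 + 1 = 109.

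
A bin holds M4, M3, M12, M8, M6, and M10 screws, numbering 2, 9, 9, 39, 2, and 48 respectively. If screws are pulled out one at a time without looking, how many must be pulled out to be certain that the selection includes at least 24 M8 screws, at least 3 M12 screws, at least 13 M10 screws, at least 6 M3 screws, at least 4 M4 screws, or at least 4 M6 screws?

The worst case stops just short of every target: all 2 M4, 5 M3, 2 M12, 23 M8, all 2 M6, 12 M10 — 2 + 5 + 2 + 23 + 2 + 12 = 46 screws.
One more screw must push some size to its target, so 46 + 1 = 47.

47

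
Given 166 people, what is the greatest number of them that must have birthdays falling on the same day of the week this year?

24

The 166 people fall into 7 days of the week.
If each of the 7 days of the week held at most 23, the total would be at most 7 × 23 = 161 < 166, a contradiction.
So at least one holds ⌈166/7⌉ = 24.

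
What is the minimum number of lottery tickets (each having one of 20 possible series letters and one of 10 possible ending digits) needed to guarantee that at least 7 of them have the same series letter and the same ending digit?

1201

There are 20 × 10 = 200 (series letter, ending digit) combinations acting as pigeonholes.
With 200 × 6 = 1200 lottery tickets we could place exactly 6 in each, with no (series letter, ending digit) pair reaching 7.
One more forces some (series letter, ending digit) pair to hold 7, so 1200 + 1 = 1201.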